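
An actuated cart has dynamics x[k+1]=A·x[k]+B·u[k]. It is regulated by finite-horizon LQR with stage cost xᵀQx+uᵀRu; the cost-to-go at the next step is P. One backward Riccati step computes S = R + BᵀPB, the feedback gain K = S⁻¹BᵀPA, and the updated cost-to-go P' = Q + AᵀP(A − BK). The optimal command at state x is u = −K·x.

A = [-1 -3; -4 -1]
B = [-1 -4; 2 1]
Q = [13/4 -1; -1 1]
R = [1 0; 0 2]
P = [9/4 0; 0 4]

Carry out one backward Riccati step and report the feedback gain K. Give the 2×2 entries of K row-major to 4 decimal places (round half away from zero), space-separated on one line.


-2.1761 -0.8537 0.7141 0.8932

BᵀP = [-2.2500 8.0000; -9.0000 4.0000]
S = R + BᵀPB = [1 0; 0 2] + [18.2500 17.0000; 17.0000 40.0000] = [19.2500 17.0000; 17.0000 42.0000]
BᵀPA = [-29.7500 -1.2500; -7.0000 23.0000]
K = S⁻¹·BᵀPA = [-2.1761 -0.8537; 0.7141 0.8932]
A−BK = [-0.3195 -0.2810; -0.3619 -0.1858]
AᵀP(A−BK) = [6.5091 3.6044; 3.6044 2.6400]
P' = Q + AᵀP(A−BK) = [9.7591 2.6044; 2.6044 3.6400]
tr(P') = 13.3992


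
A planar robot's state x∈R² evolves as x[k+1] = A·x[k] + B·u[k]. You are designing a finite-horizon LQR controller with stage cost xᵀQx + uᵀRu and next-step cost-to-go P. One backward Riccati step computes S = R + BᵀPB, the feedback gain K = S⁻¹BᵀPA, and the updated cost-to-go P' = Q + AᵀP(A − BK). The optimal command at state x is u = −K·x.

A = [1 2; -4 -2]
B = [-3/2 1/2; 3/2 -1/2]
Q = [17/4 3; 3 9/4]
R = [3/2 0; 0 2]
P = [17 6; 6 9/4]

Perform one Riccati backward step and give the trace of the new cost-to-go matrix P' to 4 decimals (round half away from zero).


11.7347

BᵀP = [-16.5000 -5.6250; 5.5000 1.8750]
S = R + BᵀPB = [3/2 0; 0 2] + [16.3125 -5.4375; -5.4375 1.8125] = [17.8125 -5.4375; -5.4375 3.8125]
BᵀPA = [6.0000 -21.7500; -2.0000 7.2500]
K = S⁻¹·BᵀPA = [0.3130 -1.1345; -0.0782 0.2836]
A−BK = [1.5086 0.1565; -4.5086 -0.1565]
AᵀP(A−BK) = [2.9658 -0.6259; -0.6259 2.2689]
P' = Q + AᵀP(A−BK) = [7.2158 2.3741; 2.3741 4.5189]
tr(P') = 11.7347


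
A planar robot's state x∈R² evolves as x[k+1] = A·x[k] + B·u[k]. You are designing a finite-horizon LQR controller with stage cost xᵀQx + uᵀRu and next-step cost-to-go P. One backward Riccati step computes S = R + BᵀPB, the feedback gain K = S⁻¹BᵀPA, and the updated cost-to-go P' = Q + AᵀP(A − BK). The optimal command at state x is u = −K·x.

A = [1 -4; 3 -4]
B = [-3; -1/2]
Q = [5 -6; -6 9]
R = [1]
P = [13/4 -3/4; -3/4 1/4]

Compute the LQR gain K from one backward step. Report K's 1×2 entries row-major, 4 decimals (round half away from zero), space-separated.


-0.1069 1.0334

BᵀP = [-9.3750 2.1250]
S = R + BᵀPB = [1] + [27.0625] = [28.0625]
BᵀPA = [-3.0000 29.0000]
K = S⁻¹·BᵀPA = [-0.1069 1.0334]
A−BK = [0.6793 -0.8998; 2.9465 -3.4833]
AᵀP(A−BK) = [0.6793 -0.8998; -0.8998 2.0312]
P' = Q + AᵀP(A−BK) = [5.6793 -6.8998; -6.8998 11.0312]
tr(P') = 16.7105


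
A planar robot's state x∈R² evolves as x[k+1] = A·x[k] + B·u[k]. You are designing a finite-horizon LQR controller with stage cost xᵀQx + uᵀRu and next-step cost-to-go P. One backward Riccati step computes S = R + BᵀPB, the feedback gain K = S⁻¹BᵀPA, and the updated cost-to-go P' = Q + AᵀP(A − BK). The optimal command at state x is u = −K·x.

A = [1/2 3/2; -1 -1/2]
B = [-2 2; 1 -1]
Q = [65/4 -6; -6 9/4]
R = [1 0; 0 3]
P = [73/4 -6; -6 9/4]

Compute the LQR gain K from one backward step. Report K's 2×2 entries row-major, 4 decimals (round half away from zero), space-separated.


-0.2663 -0.5316 0.0888 0.1772

BᵀP = [-42.5000 14.2500; 42.5000 -14.2500]
S = R + BᵀPB = [1 0; 0 3] + [99.2500 -99.2500; -99.2500 99.2500] = [100.2500 -99.2500; -99.2500 102.2500]
BᵀPA = [-35.5000 -70.8750; 35.5000 70.8750]
K = S⁻¹·BᵀPA = [-0.2663 -0.5316; 0.0888 0.1772]
A−BK = [-0.2100 0.0825; -0.6450 0.2088]
AᵀP(A−BK) = [0.2100 0.1519; 0.1519 0.3923]
P' = Q + AᵀP(A−BK) = [16.4600 -5.8481; -5.8481 2.6423]
tr(P') = 19.1023


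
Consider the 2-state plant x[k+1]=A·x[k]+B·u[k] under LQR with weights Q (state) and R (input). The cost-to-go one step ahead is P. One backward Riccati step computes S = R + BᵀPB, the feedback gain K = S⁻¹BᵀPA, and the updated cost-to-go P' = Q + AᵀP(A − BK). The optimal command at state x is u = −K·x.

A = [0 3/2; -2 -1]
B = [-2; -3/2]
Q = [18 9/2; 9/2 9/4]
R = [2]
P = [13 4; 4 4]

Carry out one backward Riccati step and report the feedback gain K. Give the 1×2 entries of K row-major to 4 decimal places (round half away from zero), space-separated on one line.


0.3218 -0.3908

BᵀP = [-32.0000 -14.0000]
S = R + BᵀPB = [2] + [85.0000] = [87.0000]
BᵀPA = [28.0000 -34.0000]
K = S⁻¹·BᵀPA = [0.3218 -0.3908]
A−BK = [0.6437 0.7184; -1.5172 -1.5862]
AᵀP(A−BK) = [6.9885 6.9425; 6.9425 7.9626]
P' = Q + AᵀP(A−BK) = [24.9885 11.4425; 11.4425 10.2126]
tr(P') = 35.2011


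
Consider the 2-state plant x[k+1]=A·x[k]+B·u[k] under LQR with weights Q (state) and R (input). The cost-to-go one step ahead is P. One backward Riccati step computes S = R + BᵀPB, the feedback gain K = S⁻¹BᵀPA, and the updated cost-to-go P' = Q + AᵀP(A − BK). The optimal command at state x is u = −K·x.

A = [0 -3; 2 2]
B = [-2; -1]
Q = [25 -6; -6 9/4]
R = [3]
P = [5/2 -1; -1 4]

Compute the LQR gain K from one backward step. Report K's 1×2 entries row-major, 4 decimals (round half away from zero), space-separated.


BᵀP = [-4.0000 -2.0000]
S = R + BᵀPB = [3] + [10.0000] = [13.0000]
BᵀPA = [-4.0000 8.0000]
K = S⁻¹·BᵀPA = [-0.3077 0.6154]
A−BK = [-0.6154 -1.7692; 1.6923 2.6154]
AᵀP(A−BK) = [14.7692 24.4615; 24.4615 45.5769]
P' = Q + AᵀP(A−BK) = [39.7692 18.4615; 18.4615 47.8269]
tr(P') = 87.5962

-0.3077 0.6154


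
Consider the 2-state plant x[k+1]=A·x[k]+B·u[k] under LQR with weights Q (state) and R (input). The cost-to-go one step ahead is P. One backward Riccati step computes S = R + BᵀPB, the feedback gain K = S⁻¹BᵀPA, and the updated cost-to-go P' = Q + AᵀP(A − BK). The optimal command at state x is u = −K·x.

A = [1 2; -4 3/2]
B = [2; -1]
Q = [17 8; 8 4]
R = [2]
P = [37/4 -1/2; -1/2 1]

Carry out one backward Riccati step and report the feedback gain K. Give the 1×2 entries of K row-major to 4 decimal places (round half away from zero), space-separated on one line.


0.6429 0.8333

BᵀP = [19.0000 -2.0000]
S = R + BᵀPB = [2] + [40.0000] = [42.0000]
BᵀPA = [27.0000 35.0000]
K = S⁻¹·BᵀPA = [0.6429 0.8333]
A−BK = [-0.2857 0.3333; -3.3571 2.3333]
AᵀP(A−BK) = [11.8929 -6.7500; -6.7500 7.0833]
P' = Q + AᵀP(A−BK) = [28.8929 1.2500; 1.2500 11.0833]
tr(P') = 39.9762


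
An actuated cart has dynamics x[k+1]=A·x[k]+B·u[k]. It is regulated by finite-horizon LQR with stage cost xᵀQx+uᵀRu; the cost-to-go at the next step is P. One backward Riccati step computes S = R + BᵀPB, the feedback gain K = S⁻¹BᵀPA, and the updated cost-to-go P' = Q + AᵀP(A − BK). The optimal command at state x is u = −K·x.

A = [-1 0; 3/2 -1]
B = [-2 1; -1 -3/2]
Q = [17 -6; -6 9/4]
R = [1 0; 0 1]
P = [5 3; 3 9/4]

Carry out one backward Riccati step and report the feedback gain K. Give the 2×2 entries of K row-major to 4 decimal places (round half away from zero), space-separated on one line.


0.0086 0.2385 -0.5125 0.2541

BᵀP = [-13.0000 -8.2500; 0.5000 -0.3750]
S = R + BᵀPB = [1 0; 0 1] + [34.2500 -0.6250; -0.6250 1.0625] = [35.2500 -0.6250; -0.6250 2.0625]
BᵀPA = [0.6250 8.2500; -1.0625 0.3750]
K = S⁻¹·BᵀPA = [0.0086 0.2385; -0.5125 0.2541]
A−BK = [-0.4702 0.2230; 0.7398 -0.3803]
AᵀP(A−BK) = [0.5125 -0.2541; -0.2541 0.1867]
P' = Q + AᵀP(A−BK) = [17.5125 -6.2541; -6.2541 2.4367]
tr(P') = 19.9492


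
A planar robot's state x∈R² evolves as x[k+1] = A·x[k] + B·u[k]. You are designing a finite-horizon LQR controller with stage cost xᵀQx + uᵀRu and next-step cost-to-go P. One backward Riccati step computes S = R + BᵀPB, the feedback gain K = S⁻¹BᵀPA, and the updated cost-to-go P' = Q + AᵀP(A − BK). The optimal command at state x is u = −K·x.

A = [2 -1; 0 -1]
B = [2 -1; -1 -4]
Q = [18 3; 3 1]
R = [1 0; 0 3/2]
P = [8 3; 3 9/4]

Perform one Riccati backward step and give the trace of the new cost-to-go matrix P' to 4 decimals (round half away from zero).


BᵀP = [13.0000 3.7500; -20.0000 -12.0000]
S = R + BᵀPB = [1 0; 0 3/2] + [22.2500 -28.0000; -28.0000 68.0000] = [23.2500 -28.0000; -28.0000 69.5000]
BᵀPA = [26.0000 -16.7500; -40.0000 32.0000]
K = S⁻¹·BᵀPA = [0.8258 -0.3223; -0.2428 0.3306]
A−BK = [0.1055 -0.0248; -0.1455 0.0000]
AᵀP(A−BK) = [0.8150 -0.3967; -0.3967 0.2727]
P' = Q + AᵀP(A−BK) = [18.8150 2.6033; 2.6033 1.2727]
tr(P') = 20.0878

20.0878


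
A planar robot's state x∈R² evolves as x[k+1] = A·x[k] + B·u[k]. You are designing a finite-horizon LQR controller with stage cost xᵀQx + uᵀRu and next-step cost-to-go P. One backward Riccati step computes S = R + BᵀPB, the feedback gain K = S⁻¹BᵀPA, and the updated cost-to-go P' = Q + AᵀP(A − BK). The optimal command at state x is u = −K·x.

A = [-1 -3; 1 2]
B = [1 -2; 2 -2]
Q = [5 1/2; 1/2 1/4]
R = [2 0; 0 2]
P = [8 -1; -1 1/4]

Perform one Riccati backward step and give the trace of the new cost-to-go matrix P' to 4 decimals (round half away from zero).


BᵀP = [6.0000 -0.5000; -14.0000 1.5000]
S = R + BᵀPB = [2 0; 0 2] + [5.0000 -11.0000; -11.0000 25.0000] = [7.0000 -11.0000; -11.0000 27.0000]
BᵀPA = [-6.5000 -19.0000; 15.5000 45.0000]
K = S⁻¹·BᵀPA = [-0.0735 -0.2647; 0.5441 1.5588]
A−BK = [0.1618 0.3824; 2.2353 5.6471]
AᵀP(A−BK) = [1.3382 3.6176; 3.6176 9.8235]
P' = Q + AᵀP(A−BK) = [6.3382 4.1176; 4.1176 10.0735]
tr(P') = 16.4118

16.4118


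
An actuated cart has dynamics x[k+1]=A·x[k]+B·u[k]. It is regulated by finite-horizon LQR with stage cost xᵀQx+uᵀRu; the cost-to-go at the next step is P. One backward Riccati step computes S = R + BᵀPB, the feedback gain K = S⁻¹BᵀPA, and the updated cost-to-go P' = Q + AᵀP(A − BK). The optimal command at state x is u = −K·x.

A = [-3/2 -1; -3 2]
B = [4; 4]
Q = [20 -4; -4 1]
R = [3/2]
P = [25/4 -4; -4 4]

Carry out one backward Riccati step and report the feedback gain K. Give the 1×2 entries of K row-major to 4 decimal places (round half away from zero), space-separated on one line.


-0.3600 -0.2400

BᵀP = [9.0000 0.0000]
S = R + BᵀPB = [3/2] + [36.0000] = [37.5000]
BᵀPA = [-13.5000 -9.0000]
K = S⁻¹·BᵀPA = [-0.3600 -0.2400]
A−BK = [-0.0600 -0.0400; -1.5600 2.9600]
AᵀP(A−BK) = [9.2025 -17.8650; -17.8650 36.0900]
P' = Q + AᵀP(A−BK) = [29.2025 -21.8650; -21.8650 37.0900]
tr(P') = 66.2925


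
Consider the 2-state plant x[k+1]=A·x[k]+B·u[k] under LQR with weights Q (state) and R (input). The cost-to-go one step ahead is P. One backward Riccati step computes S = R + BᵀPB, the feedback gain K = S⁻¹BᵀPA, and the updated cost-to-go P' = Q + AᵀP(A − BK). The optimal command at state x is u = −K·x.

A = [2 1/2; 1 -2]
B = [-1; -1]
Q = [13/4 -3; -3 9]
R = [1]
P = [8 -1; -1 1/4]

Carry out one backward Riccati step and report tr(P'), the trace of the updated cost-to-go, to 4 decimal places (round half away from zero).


17.8362

BᵀP = [-7.0000 0.7500]
S = R + BᵀPB = [1] + [6.2500] = [7.2500]
BᵀPA = [-13.2500 -5.0000]
K = S⁻¹·BᵀPA = [-1.8276 -0.6897]
A−BK = [0.1724 -0.1897; -0.8276 -2.6897]
AᵀP(A−BK) = [4.0345 1.8621; 1.8621 1.5517]
P' = Q + AᵀP(A−BK) = [7.2845 -1.1379; -1.1379 10.5517]
tr(P') = 17.8362


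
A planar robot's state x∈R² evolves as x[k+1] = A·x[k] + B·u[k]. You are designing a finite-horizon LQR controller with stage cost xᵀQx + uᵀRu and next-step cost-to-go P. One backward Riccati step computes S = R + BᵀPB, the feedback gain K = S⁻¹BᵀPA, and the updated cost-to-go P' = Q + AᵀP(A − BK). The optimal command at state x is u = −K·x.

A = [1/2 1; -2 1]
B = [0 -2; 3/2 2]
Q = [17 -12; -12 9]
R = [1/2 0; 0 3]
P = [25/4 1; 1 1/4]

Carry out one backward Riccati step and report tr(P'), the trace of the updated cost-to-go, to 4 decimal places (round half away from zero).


BᵀP = [1.5000 0.3750; -10.5000 -1.5000]
S = R + BᵀPB = [1/2 0; 0 3] + [0.5625 -2.2500; -2.2500 18.0000] = [1.0625 -2.2500; -2.2500 21.0000]
BᵀPA = [0.0000 1.8750; -2.2500 -12.0000]
K = S⁻¹·BᵀPA = [-0.2935 0.7174; -0.1386 -0.4946]
A−BK = [0.2228 0.0109; -1.2826 0.9130]
AᵀP(A−BK) = [0.2507 0.0122; 0.0122 1.2201]
P' = Q + AᵀP(A−BK) = [17.2507 -11.9878; -11.9878 10.2201]
tr(P') = 27.4708

27.4708


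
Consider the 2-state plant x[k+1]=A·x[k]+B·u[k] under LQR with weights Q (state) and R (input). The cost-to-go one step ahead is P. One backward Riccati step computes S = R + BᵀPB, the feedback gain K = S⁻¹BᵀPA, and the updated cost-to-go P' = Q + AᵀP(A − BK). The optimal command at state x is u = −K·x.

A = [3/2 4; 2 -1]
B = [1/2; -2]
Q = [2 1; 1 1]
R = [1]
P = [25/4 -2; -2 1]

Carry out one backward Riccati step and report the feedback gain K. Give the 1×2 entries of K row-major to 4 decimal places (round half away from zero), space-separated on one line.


BᵀP = [7.1250 -3.0000]
S = R + BᵀPB = [1] + [9.5625] = [10.5625]
BᵀPA = [4.6875 31.5000]
K = S⁻¹·BᵀPA = [0.4438 2.9822]
A−BK = [1.2781 2.5089; 2.8876 4.9645]
AᵀP(A−BK) = [3.9822 8.5207; 8.5207 23.0592]
P' = Q + AᵀP(A−BK) = [5.9822 9.5207; 9.5207 24.0592]
tr(P') = 30.0414

0.4438 2.9822


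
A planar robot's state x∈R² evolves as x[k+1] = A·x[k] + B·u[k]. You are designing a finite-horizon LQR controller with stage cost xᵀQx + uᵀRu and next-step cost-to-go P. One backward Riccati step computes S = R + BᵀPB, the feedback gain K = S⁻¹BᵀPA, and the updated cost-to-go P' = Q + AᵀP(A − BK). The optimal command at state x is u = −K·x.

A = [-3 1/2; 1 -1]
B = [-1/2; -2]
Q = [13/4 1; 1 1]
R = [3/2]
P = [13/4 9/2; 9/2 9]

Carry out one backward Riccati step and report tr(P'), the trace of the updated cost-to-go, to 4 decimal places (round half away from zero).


BᵀP = [-10.6250 -20.2500]
S = R + BᵀPB = [3/2] + [45.8125] = [47.3125]
BᵀPA = [11.6250 14.9375]
K = S⁻¹·BᵀPA = [0.2457 0.3157]
A−BK = [-2.8771 0.6579; 1.4914 -0.3686]
AᵀP(A−BK) = [8.3937 -1.7952; -1.7952 0.5964]
P' = Q + AᵀP(A−BK) = [11.6437 -0.7952; -0.7952 1.5964]
tr(P') = 13.2401

13.2401


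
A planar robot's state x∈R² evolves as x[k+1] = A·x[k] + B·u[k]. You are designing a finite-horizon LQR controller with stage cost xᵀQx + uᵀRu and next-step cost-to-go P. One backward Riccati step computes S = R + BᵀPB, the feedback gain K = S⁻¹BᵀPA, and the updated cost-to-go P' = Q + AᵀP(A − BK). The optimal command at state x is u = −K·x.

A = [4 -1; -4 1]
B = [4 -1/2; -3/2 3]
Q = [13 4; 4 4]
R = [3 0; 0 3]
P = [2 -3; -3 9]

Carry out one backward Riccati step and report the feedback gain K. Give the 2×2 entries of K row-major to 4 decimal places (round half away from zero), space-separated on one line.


BᵀP = [12.5000 -25.5000; -10.0000 28.5000]
S = R + BᵀPB = [3 0; 0 3] + [88.2500 -82.7500; -82.7500 90.5000] = [91.2500 -82.7500; -82.7500 93.5000]
BᵀPA = [152.0000 -38.0000; -154.0000 38.5000]
K = S⁻¹·BᵀPA = [0.8719 -0.2180; -0.8754 0.2189]
A−BK = [0.0748 -0.0187; -0.0659 0.0165]
AᵀP(A−BK) = [4.6595 -1.1649; -1.1649 0.2912]
P' = Q + AᵀP(A−BK) = [17.6595 2.8351; 2.8351 4.2912]
tr(P') = 21.9507

0.8719 -0.2180 -0.8754 0.2189


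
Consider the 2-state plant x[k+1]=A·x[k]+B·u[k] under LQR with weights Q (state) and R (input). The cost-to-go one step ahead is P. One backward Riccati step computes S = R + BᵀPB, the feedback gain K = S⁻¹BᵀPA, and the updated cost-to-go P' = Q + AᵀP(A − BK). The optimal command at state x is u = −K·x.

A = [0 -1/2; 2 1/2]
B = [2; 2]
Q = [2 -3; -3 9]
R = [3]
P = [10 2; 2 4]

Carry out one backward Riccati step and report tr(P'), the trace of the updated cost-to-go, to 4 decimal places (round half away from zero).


BᵀP = [24.0000 12.0000]
S = R + BᵀPB = [3] + [72.0000] = [75.0000]
BᵀPA = [24.0000 -6.0000]
K = S⁻¹·BᵀPA = [0.3200 -0.0800]
A−BK = [-0.6400 -0.3400; 1.3600 0.6600]
AᵀP(A−BK) = [8.3200 3.9200; 3.9200 2.0200]
P' = Q + AᵀP(A−BK) = [10.3200 0.9200; 0.9200 11.0200]
tr(P') = 21.3400

21.3400


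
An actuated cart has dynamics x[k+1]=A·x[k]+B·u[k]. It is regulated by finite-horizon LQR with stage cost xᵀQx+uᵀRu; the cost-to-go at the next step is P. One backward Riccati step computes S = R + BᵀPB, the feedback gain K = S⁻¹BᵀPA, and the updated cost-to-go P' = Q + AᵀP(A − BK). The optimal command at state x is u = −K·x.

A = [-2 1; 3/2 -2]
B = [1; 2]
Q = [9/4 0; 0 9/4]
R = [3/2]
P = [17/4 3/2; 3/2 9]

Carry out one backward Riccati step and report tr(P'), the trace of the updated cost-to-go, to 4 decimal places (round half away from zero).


41.3325

BᵀP = [7.2500 19.5000]
S = R + BᵀPB = [3/2] + [46.2500] = [47.7500]
BᵀPA = [14.7500 -31.7500]
K = S⁻¹·BᵀPA = [0.3089 -0.6649]
A−BK = [-2.3089 1.6649; 0.8822 -0.6702]
AᵀP(A−BK) = [23.6937 -17.4424; -17.4424 13.1387]
P' = Q + AᵀP(A−BK) = [25.9437 -17.4424; -17.4424 15.3887]
tr(P') = 41.3325


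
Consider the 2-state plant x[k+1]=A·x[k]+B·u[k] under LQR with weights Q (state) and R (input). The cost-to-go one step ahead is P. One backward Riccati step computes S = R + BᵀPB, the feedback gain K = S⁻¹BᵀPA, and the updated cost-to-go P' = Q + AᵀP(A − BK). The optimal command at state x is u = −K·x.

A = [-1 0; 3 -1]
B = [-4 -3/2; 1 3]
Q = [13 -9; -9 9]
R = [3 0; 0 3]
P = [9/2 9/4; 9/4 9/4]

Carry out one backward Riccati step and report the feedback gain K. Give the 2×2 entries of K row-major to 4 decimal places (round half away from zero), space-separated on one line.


BᵀP = [-15.7500 -6.7500; 0.0000 3.3750]
S = R + BᵀPB = [3 0; 0 3] + [56.2500 3.3750; 3.3750 10.1250] = [59.2500 3.3750; 3.3750 13.1250]
BᵀPA = [-4.5000 6.7500; 10.1250 -3.3750]
K = S⁻¹·BᵀPA = [-0.1217 0.1305; 0.8027 -0.2907]
A−BK = [-0.2826 0.0859; 0.7135 -0.2584]
AᵀP(A−BK) = [2.5750 -0.9695; -0.9695 0.3881]
P' = Q + AᵀP(A−BK) = [15.5750 -9.9695; -9.9695 9.3881]
tr(P') = 24.9631

-0.1217 0.1305 0.8027 -0.2907


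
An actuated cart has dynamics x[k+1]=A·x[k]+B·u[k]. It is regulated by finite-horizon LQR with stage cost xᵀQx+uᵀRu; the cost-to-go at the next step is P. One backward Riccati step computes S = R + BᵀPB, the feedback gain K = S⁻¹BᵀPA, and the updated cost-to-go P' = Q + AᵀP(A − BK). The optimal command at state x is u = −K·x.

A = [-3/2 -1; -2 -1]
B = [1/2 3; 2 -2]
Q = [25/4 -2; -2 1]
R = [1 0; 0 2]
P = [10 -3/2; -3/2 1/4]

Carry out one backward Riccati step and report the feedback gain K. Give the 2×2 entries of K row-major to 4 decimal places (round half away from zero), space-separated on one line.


BᵀP = [2.0000 -0.2500; 33.0000 -5.0000]
S = R + BᵀPB = [1 0; 0 2] + [0.5000 6.5000; 6.5000 109.0000] = [1.5000 6.5000; 6.5000 111.0000]
BᵀPA = [-2.5000 -1.7500; -39.5000 -28.0000]
K = S⁻¹·BᵀPA = [-0.1670 -0.0986; -0.3461 -0.2465]
A−BK = [-0.3783 -0.2113; -2.3581 -1.2958]
AᵀP(A−BK) = [0.4125 0.2676; 0.2676 0.1761]
P' = Q + AᵀP(A−BK) = [6.6625 -1.7324; -1.7324 1.1761]
tr(P') = 7.8385

-0.1670 -0.0986 -0.3461 -0.2465


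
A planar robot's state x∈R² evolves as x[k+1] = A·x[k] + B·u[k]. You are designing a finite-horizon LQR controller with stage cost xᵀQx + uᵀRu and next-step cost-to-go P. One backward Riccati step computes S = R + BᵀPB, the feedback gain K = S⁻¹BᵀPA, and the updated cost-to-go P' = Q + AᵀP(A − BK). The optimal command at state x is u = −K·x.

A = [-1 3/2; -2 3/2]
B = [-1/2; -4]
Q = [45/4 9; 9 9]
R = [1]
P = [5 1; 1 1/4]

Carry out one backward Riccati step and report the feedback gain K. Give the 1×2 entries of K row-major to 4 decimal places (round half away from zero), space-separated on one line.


BᵀP = [-6.5000 -1.5000]
S = R + BᵀPB = [1] + [9.2500] = [10.2500]
BᵀPA = [9.5000 -12.0000]
K = S⁻¹·BᵀPA = [0.9268 -1.1707]
A−BK = [-0.5366 0.9146; 1.7073 -3.1829]
AᵀP(A−BK) = [1.1951 -1.6280; -1.6280 2.2637]
P' = Q + AᵀP(A−BK) = [12.4451 7.3720; 7.3720 11.2637]
tr(P') = 23.7088

0.9268 -1.1707


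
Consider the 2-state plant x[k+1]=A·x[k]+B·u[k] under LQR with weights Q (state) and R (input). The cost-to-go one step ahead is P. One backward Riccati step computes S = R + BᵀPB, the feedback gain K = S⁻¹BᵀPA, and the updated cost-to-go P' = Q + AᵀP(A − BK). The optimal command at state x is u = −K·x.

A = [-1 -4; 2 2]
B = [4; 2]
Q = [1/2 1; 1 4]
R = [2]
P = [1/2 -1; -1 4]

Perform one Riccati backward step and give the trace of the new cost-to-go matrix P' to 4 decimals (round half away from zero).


52.2000

BᵀP = [0.0000 4.0000]
S = R + BᵀPB = [2] + [8.0000] = [10.0000]
BᵀPA = [8.0000 8.0000]
K = S⁻¹·BᵀPA = [0.8000 0.8000]
A−BK = [-4.2000 -7.2000; 0.4000 0.4000]
AᵀP(A−BK) = [14.1000 21.6000; 21.6000 33.6000]
P' = Q + AᵀP(A−BK) = [14.6000 22.6000; 22.6000 37.6000]
tr(P') = 52.2000


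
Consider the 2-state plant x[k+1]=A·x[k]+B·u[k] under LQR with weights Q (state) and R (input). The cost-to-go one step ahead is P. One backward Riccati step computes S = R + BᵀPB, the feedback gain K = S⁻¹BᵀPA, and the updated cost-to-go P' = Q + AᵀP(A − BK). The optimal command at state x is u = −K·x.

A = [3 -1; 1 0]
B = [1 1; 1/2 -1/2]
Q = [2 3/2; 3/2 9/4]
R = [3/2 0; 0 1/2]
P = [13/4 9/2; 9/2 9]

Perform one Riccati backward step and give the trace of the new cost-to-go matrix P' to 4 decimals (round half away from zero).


12.9500

BᵀP = [5.5000 9.0000; 1.0000 0.0000]
S = R + BᵀPB = [3/2 0; 0 1/2] + [10.0000 1.0000; 1.0000 1.0000] = [11.5000 1.0000; 1.0000 1.5000]
BᵀPA = [25.5000 -5.5000; 3.0000 -1.0000]
K = S⁻¹·BᵀPA = [2.1692 -0.4462; 0.5538 -0.3692]
A−BK = [0.2769 -0.1846; 0.1923 0.0385]
AᵀP(A−BK) = [8.2731 -1.7654; -1.7654 0.4269]
P' = Q + AᵀP(A−BK) = [10.2731 -0.2654; -0.2654 2.6769]
tr(P') = 12.9500


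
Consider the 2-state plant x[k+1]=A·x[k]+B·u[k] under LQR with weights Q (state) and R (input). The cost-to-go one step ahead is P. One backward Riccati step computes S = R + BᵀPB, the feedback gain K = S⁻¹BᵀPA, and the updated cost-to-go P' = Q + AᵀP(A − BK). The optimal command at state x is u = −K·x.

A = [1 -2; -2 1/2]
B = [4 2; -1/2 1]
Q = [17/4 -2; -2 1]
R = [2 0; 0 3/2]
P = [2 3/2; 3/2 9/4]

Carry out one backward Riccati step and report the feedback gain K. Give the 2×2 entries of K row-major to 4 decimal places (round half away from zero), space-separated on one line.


0.3990 -0.3940 -0.7172 -0.0418

BᵀP = [7.2500 4.8750; 5.5000 5.2500]
S = R + BᵀPB = [2 0; 0 3/2] + [26.5625 19.3750; 19.3750 16.2500] = [28.5625 19.3750; 19.3750 17.7500]
BᵀPA = [-2.5000 -12.0625; -5.0000 -8.3750]
K = S⁻¹·BᵀPA = [0.3990 -0.3940; -0.7172 -0.0418]
A−BK = [0.8385 -0.3405; -1.0834 0.3448]
AᵀP(A−BK) = [2.4115 -0.6939; -0.6939 0.4602]
P' = Q + AᵀP(A−BK) = [6.6615 -2.6939; -2.6939 1.4602]
tr(P') = 8.1218


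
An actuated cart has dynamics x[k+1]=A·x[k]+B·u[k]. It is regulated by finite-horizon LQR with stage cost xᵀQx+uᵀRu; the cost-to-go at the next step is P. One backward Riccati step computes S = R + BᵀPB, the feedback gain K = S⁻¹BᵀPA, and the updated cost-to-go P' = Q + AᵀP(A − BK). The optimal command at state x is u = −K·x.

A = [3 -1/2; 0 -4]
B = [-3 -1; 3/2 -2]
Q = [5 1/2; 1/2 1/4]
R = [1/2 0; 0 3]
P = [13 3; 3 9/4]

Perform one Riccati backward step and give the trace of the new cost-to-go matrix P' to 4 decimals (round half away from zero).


13.4384

BᵀP = [-34.5000 -5.6250; -19.0000 -7.5000]
S = R + BᵀPB = [1/2 0; 0 3] + [95.0625 45.7500; 45.7500 34.0000] = [95.5625 45.7500; 45.7500 37.0000]
BᵀPA = [-103.5000 39.7500; -57.0000 39.5000]
K = S⁻¹·BᵀPA = [-0.8468 -0.2331; -0.4935 1.3559]
A−BK = [-0.0339 0.1564; 0.2833 -0.9386]
AᵀP(A−BK) = [1.2270 -2.3473; -2.3473 6.9615]
P' = Q + AᵀP(A−BK) = [6.2270 -1.8473; -1.8473 7.2115]
tr(P') = 13.4384


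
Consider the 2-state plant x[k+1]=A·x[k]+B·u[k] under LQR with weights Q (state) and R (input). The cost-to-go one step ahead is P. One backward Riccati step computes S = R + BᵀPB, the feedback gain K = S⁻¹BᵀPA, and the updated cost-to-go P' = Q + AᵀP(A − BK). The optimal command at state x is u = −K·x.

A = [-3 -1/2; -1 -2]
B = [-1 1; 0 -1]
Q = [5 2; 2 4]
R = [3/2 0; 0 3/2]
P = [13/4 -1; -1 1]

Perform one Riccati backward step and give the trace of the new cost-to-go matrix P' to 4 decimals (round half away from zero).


17.1525

BᵀP = [-3.2500 1.0000; 4.2500 -2.0000]
S = R + BᵀPB = [3/2 0; 0 3/2] + [3.2500 -4.2500; -4.2500 6.2500] = [4.7500 -4.2500; -4.2500 7.7500]
BᵀPA = [8.7500 -0.3750; -10.7500 1.8750]
K = S⁻¹·BᵀPA = [1.1800 0.2700; -0.7400 0.3900]
A−BK = [-1.0800 -0.6200; -1.7400 -1.6100]
AᵀP(A−BK) = [5.9700 2.2050; 2.2050 2.1825]
P' = Q + AᵀP(A−BK) = [10.9700 4.2050; 4.2050 6.1825]
tr(P') = 17.1525


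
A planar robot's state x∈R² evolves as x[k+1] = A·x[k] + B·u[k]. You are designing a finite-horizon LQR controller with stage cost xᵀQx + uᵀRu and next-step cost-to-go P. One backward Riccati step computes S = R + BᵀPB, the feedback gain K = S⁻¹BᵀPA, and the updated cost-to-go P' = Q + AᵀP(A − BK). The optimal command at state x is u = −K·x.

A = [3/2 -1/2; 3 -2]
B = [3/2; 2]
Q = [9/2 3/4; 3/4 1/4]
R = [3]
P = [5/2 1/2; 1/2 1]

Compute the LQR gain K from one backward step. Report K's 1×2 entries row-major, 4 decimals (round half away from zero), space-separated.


0.9840 -0.5040

BᵀP = [4.7500 2.7500]
S = R + BᵀPB = [3] + [12.6250] = [15.6250]
BᵀPA = [15.3750 -7.8750]
K = S⁻¹·BᵀPA = [0.9840 -0.5040]
A−BK = [0.0240 0.2560; 1.0320 -0.9920]
AᵀP(A−BK) = [3.9960 -2.3760; -2.3760 1.6560]
P' = Q + AᵀP(A−BK) = [8.4960 -1.6260; -1.6260 1.9060]
tr(P') = 10.4020


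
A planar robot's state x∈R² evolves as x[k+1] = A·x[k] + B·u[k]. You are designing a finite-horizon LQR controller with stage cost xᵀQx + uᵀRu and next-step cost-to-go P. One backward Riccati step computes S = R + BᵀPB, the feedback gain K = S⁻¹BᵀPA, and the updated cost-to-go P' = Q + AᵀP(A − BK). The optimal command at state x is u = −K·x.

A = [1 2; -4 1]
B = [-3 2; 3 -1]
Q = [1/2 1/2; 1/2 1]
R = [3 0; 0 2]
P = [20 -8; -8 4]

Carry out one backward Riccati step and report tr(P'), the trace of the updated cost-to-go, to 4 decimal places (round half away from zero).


9.3030

BᵀP = [-84.0000 36.0000; 48.0000 -20.0000]
S = R + BᵀPB = [3 0; 0 2] + [360.0000 -204.0000; -204.0000 116.0000] = [363.0000 -204.0000; -204.0000 118.0000]
BᵀPA = [-228.0000 -132.0000; 128.0000 76.0000]
K = S⁻¹·BᵀPA = [-0.6502 -0.0591; -0.0394 0.5419]
A−BK = [-0.8719 0.7389; -2.0887 1.7192]
AᵀP(A−BK) = [4.7882 -2.8374; -2.8374 3.0148]
P' = Q + AᵀP(A−BK) = [5.2882 -2.3374; -2.3374 4.0148]
tr(P') = 9.3030


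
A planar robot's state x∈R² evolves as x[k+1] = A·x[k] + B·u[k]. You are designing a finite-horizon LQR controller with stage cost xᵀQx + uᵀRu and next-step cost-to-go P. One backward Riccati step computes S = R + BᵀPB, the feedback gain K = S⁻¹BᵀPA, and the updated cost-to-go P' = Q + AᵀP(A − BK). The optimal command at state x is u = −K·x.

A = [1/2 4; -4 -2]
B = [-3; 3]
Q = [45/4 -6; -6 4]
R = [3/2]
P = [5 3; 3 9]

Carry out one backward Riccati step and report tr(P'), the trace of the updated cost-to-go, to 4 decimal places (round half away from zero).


90.9898

BᵀP = [-6.0000 18.0000]
S = R + BᵀPB = [3/2] + [72.0000] = [73.5000]
BᵀPA = [-75.0000 -60.0000]
K = S⁻¹·BᵀPA = [-1.0204 -0.8163]
A−BK = [-2.5612 1.5510; -0.9388 0.4490]
AᵀP(A−BK) = [56.7194 -30.2245; -30.2245 19.0204]
P' = Q + AᵀP(A−BK) = [67.9694 -36.2245; -36.2245 23.0204]
tr(P') = 90.9898


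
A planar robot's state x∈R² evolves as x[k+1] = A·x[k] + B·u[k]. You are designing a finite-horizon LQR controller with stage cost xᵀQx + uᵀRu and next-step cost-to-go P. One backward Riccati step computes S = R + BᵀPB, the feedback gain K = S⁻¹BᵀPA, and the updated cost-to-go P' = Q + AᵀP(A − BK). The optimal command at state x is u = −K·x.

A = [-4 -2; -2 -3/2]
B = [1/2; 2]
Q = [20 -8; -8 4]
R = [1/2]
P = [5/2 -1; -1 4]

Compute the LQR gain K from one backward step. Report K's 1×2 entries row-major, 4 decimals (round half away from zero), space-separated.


-0.7934 -0.6446

BᵀP = [-0.7500 7.5000]
S = R + BᵀPB = [1/2] + [14.6250] = [15.1250]
BᵀPA = [-12.0000 -9.7500]
K = S⁻¹·BᵀPA = [-0.7934 -0.6446]
A−BK = [-3.6033 -1.6777; -0.4132 -0.2107]
AᵀP(A−BK) = [30.4793 14.2645; 14.2645 6.7149]
P' = Q + AᵀP(A−BK) = [50.4793 6.2645; 6.2645 10.7149]
tr(P') = 61.1942


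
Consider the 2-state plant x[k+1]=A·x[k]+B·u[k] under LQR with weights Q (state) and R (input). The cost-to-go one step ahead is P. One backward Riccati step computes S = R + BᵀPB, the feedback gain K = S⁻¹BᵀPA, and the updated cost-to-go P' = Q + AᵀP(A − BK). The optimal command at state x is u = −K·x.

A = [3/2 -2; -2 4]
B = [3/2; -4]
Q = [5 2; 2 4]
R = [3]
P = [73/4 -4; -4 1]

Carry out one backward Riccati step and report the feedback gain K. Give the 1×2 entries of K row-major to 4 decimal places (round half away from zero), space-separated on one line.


BᵀP = [43.3750 -10.0000]
S = R + BᵀPB = [3] + [105.0625] = [108.0625]
BᵀPA = [85.0625 -126.7500]
K = S⁻¹·BᵀPA = [0.7872 -1.1729]
A−BK = [0.3193 -0.2406; 1.1486 -0.6917]
AᵀP(A−BK) = [2.1047 -2.9774; -2.9774 4.3308]
P' = Q + AᵀP(A−BK) = [7.1047 -0.9774; -0.9774 8.3308]
tr(P') = 15.4355

0.7872 -1.1729


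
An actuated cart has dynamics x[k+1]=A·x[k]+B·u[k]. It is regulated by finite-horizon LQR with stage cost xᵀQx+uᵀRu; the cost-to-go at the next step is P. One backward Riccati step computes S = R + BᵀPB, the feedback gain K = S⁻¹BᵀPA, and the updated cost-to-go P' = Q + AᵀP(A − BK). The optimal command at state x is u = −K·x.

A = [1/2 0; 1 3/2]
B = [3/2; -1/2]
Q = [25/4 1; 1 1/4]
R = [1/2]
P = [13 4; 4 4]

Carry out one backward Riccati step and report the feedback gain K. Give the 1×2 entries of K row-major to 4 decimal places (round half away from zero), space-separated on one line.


0.5152 0.2424

BᵀP = [17.5000 4.0000]
S = R + BᵀPB = [1/2] + [24.2500] = [24.7500]
BᵀPA = [12.7500 6.0000]
K = S⁻¹·BᵀPA = [0.5152 0.2424]
A−BK = [-0.2727 -0.3636; 1.2576 1.6212]
AᵀP(A−BK) = [4.6818 5.9091; 5.9091 7.5455]
P' = Q + AᵀP(A−BK) = [10.9318 6.9091; 6.9091 7.7955]
tr(P') = 18.7273


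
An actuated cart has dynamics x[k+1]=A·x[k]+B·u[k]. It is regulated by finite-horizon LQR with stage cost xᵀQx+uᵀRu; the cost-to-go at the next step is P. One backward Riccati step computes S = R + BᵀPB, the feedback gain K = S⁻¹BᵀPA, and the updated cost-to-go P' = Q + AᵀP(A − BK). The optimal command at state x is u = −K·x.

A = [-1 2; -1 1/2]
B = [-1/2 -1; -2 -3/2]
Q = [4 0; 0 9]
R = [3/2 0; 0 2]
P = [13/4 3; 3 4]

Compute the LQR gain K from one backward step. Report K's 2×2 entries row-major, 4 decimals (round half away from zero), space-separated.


BᵀP = [-7.6250 -9.5000; -7.7500 -9.0000]
S = R + BᵀPB = [3/2 0; 0 2] + [22.8125 21.8750; 21.8750 21.2500] = [24.3125 21.8750; 21.8750 23.2500]
BᵀPA = [17.1250 -20.0000; 16.7500 -20.0000]
K = S⁻¹·BᵀPA = [0.3660 -0.3170; 0.3761 -0.5620]
A−BK = [-0.4409 1.2795; 0.2961 -0.9769]
AᵀP(A−BK) = [0.6830 -1.1585; -1.1585 2.4207]
P' = Q + AᵀP(A−BK) = [4.6830 -1.1585; -1.1585 11.4207]
tr(P') = 16.1037

0.3660 -0.3170 0.3761 -0.5620


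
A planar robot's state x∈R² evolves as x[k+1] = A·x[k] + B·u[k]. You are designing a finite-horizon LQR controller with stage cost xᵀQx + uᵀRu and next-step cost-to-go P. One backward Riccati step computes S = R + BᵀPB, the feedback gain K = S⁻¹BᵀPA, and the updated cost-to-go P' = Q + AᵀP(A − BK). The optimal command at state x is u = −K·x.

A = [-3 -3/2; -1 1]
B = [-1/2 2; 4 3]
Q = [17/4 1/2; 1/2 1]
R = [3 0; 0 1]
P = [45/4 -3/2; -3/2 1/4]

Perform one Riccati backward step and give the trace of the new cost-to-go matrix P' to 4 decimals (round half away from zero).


9.3100

BᵀP = [-11.6250 1.7500; 18.0000 -2.2500]
S = R + BᵀPB = [3 0; 0 1] + [12.8125 -18.0000; -18.0000 29.2500] = [15.8125 -18.0000; -18.0000 30.2500]
BᵀPA = [33.1250 19.1875; -51.7500 -29.2500]
K = S⁻¹·BᵀPA = [0.4570 0.3494; -1.4388 -0.7590]
A−BK = [0.1061 0.1928; 1.4883 1.8795]
AᵀP(A−BK) = [2.9034 1.7711; 1.7711 1.1566]
P' = Q + AᵀP(A−BK) = [7.1534 2.2711; 2.2711 2.1566]
tr(P') = 9.3100


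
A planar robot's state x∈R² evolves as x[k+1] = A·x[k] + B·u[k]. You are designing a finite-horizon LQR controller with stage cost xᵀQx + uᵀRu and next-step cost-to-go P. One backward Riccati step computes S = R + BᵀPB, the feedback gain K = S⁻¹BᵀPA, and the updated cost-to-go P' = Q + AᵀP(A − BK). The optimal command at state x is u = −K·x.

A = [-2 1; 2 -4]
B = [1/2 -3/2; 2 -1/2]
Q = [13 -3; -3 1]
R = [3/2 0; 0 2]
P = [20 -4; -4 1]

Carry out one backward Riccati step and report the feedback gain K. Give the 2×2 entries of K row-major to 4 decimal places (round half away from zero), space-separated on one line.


0.3825 -0.7171 1.6521 -1.2643

BᵀP = [2.0000 0.0000; -28.0000 5.5000]
S = R + BᵀPB = [3/2 0; 0 2] + [1.0000 -3.0000; -3.0000 39.2500] = [2.5000 -3.0000; -3.0000 41.2500]
BᵀPA = [-4.0000 2.0000; 67.0000 -50.0000]
K = S⁻¹·BᵀPA = [0.3825 -0.7171; 1.6521 -1.2643]
A−BK = [0.2869 -0.5378; 2.0611 -3.1979]
AᵀP(A−BK) = [6.8420 -6.1620; -6.1620 6.2205]
P' = Q + AᵀP(A−BK) = [19.8420 -9.1620; -9.1620 7.2205]
tr(P') = 27.0624


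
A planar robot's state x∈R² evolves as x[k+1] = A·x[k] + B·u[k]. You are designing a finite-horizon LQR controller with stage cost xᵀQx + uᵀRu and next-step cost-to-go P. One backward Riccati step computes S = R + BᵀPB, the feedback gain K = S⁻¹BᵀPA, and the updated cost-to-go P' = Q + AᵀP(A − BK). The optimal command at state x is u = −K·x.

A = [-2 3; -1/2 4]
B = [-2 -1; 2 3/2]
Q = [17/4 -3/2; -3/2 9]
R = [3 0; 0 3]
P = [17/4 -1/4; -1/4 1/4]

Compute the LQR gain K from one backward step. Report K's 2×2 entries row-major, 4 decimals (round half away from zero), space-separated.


0.6460 -0.8940 0.2516 -0.2322

BᵀP = [-9.0000 1.0000; -4.6250 0.6250]
S = R + BᵀPB = [3 0; 0 3] + [20.0000 10.5000; 10.5000 5.5625] = [23.0000 10.5000; 10.5000 8.5625]
BᵀPA = [17.5000 -23.0000; 8.9375 -11.3750]
K = S⁻¹·BᵀPA = [0.6460 -0.8940; 0.2516 -0.2322]
A−BK = [-0.4564 0.9798; -2.1694 6.1363]
AᵀP(A−BK) = [3.0087 -5.9048; -5.9048 13.0469]
P' = Q + AᵀP(A−BK) = [7.2587 -7.4048; -7.4048 22.0469]
tr(P') = 29.3055


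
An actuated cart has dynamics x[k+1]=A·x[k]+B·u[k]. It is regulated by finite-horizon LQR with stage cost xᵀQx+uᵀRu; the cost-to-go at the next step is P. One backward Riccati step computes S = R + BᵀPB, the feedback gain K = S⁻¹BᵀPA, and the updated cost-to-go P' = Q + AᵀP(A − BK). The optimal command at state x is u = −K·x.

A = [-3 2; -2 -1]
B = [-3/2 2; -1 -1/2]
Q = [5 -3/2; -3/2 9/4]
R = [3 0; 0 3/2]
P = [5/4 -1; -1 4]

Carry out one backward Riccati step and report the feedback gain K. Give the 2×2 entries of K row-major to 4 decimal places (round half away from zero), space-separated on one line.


1.1159 0.1881 -0.0465 1.0625

BᵀP = [-0.8750 -2.5000; 3.0000 -4.0000]
S = R + BᵀPB = [3 0; 0 3/2] + [3.8125 -0.5000; -0.5000 8.0000] = [6.8125 -0.5000; -0.5000 9.5000]
BᵀPA = [7.6250 0.7500; -1.0000 10.0000]
K = S⁻¹·BᵀPA = [1.1159 0.1881; -0.0465 1.0625]
A−BK = [-1.2332 0.1571; -0.9074 -0.2807]
AᵀP(A−BK) = [6.6951 1.1285; 1.1285 2.2336]
P' = Q + AᵀP(A−BK) = [11.6951 -0.3715; -0.3715 4.4836]
tr(P') = 16.1787


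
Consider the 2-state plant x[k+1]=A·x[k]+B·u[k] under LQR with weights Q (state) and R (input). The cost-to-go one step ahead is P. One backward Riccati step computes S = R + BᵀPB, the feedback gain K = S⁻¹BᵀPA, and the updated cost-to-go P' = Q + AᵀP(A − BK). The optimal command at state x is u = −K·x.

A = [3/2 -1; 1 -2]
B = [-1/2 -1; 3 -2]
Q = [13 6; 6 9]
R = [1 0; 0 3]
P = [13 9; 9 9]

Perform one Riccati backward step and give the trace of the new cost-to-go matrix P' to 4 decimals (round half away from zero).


BᵀP = [20.5000 22.5000; -31.0000 -27.0000]
S = R + BᵀPB = [1 0; 0 3] + [57.2500 -65.5000; -65.5000 85.0000] = [58.2500 -65.5000; -65.5000 88.0000]
BᵀPA = [53.2500 -65.5000; -73.5000 85.0000]
K = S⁻¹·BᵀPA = [-0.1535 -0.2351; -0.9494 0.7909]
A−BK = [0.4738 -0.3267; -0.4385 0.2872]
AᵀP(A−BK) = [3.6372 -2.8483; -2.8483 2.3727]
P' = Q + AᵀP(A−BK) = [16.6372 3.1517; 3.1517 11.3727]
tr(P') = 28.0099

28.0099


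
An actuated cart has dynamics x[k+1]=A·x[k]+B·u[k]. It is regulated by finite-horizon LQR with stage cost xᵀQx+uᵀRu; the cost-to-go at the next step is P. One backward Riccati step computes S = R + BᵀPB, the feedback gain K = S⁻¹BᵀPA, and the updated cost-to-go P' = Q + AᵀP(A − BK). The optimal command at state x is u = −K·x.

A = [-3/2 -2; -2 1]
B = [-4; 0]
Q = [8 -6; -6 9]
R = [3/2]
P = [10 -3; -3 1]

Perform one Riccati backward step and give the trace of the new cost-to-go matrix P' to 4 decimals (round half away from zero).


18.0666

BᵀP = [-40.0000 12.0000]
S = R + BᵀPB = [3/2] + [160.0000] = [161.5000]
BᵀPA = [36.0000 92.0000]
K = S⁻¹·BᵀPA = [0.2229 0.5697]
A−BK = [-0.6084 0.2786; -2.0000 1.0000]
AᵀP(A−BK) = [0.4752 -0.0077; -0.0077 0.5913]
P' = Q + AᵀP(A−BK) = [8.4752 -6.0077; -6.0077 9.5913]
tr(P') = 18.0666


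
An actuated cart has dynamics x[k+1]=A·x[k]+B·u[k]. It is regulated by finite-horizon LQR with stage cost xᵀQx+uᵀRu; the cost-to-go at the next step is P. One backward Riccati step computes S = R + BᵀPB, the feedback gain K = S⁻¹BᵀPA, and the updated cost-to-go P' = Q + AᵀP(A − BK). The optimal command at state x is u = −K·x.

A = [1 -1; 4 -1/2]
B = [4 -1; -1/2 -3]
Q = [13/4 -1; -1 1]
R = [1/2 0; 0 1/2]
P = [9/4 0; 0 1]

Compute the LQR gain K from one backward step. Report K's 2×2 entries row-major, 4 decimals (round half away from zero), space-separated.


-0.0656 -0.1989 -1.2546 0.1922

BᵀP = [9.0000 -0.5000; -2.2500 -3.0000]
S = R + BᵀPB = [1/2 0; 0 1/2] + [36.2500 -7.5000; -7.5000 11.2500] = [36.7500 -7.5000; -7.5000 11.7500]
BᵀPA = [7.0000 -8.7500; -14.2500 3.7500]
K = S⁻¹·BᵀPA = [-0.0656 -0.1989; -1.2546 0.1922]
A−BK = [0.0077 -0.0123; 0.2034 -0.0228]
AᵀP(A−BK) = [0.8307 -0.1189; -0.1189 0.0391]
P' = Q + AᵀP(A−BK) = [4.0807 -1.1189; -1.1189 1.0391]
tr(P') = 5.1198


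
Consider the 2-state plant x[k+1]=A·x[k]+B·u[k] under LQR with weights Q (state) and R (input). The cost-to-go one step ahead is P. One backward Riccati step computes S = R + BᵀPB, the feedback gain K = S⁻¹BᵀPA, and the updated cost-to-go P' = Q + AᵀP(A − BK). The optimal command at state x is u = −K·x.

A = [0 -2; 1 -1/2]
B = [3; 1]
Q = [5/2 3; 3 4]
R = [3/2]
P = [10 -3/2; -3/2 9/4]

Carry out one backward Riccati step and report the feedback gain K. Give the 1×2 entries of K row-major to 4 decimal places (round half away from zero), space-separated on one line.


BᵀP = [28.5000 -2.2500]
S = R + BᵀPB = [3/2] + [83.2500] = [84.7500]
BᵀPA = [-2.2500 -55.8750]
K = S⁻¹·BᵀPA = [-0.0265 -0.6593]
A−BK = [0.0796 -0.0221; 1.0265 0.1593]
AᵀP(A−BK) = [2.1903 0.3916; 0.3916 0.7246]
P' = Q + AᵀP(A−BK) = [4.6903 3.3916; 3.3916 4.7246]
tr(P') = 9.4148

-0.0265 -0.6593


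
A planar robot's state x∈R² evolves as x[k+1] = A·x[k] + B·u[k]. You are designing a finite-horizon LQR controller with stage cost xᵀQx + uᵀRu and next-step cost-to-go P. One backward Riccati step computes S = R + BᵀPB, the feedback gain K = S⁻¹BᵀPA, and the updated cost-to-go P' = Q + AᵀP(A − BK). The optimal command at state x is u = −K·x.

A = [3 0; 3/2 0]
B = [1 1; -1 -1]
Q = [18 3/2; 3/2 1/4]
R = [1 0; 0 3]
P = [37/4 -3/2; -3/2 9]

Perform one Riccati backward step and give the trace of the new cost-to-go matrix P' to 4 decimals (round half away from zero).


BᵀP = [10.7500 -10.5000; 10.7500 -10.5000]
S = R + BᵀPB = [1 0; 0 3] + [21.2500 21.2500; 21.2500 21.2500] = [22.2500 21.2500; 21.2500 24.2500]
BᵀPA = [16.5000 0.0000; 16.5000 0.0000]
K = S⁻¹·BᵀPA = [0.5625 0.0000; 0.1875 0.0000]
A−BK = [2.2500 0.0000; 2.2500 0.0000]
AᵀP(A−BK) = [77.6250 0.0000; 0.0000 0.0000]
P' = Q + AᵀP(A−BK) = [95.6250 1.5000; 1.5000 0.2500]
tr(P') = 95.8750

95.8750
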